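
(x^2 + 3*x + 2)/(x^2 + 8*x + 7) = (x + 2)/(x + 7)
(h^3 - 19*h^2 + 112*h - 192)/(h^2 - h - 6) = (h^2 - 16*h + 64)/(h + 2)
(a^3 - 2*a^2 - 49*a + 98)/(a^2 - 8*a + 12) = (a^2 - 49)/(a - 6)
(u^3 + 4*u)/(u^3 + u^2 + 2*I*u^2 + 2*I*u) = (u - 2*I)/(u + 1)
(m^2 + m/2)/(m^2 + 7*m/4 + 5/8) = 4*m/(4*m + 5)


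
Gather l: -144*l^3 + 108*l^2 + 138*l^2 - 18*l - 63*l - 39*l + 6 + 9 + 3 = -144*l^3 + 246*l^2 - 120*l + 18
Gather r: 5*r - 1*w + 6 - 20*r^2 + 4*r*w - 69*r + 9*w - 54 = -20*r^2 + r*(4*w - 64) + 8*w - 48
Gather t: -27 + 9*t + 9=9*t - 18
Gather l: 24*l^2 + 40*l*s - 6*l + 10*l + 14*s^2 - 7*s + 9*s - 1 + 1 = 24*l^2 + l*(40*s + 4) + 14*s^2 + 2*s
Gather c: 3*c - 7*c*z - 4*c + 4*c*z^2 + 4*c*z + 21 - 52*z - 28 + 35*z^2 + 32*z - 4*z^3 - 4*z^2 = c*(4*z^2 - 3*z - 1) - 4*z^3 + 31*z^2 - 20*z - 7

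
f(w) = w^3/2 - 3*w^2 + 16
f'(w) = 3*w^2/2 - 6*w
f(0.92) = 13.85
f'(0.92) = -4.25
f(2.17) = 6.98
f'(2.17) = -5.96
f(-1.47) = 7.93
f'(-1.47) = 12.06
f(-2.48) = -10.08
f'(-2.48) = 24.11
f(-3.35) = -36.47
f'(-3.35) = 36.93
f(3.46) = 0.80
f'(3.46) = -2.80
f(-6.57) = -255.29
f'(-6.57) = 104.17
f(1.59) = 10.43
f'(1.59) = -5.75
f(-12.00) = -1280.00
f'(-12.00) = 288.00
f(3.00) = 2.50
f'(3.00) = -4.50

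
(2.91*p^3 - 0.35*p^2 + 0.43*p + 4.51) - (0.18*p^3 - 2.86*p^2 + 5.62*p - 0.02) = 2.73*p^3 + 2.51*p^2 - 5.19*p + 4.53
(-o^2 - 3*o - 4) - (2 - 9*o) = -o^2 + 6*o - 6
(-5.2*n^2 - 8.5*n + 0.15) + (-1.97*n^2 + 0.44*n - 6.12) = -7.17*n^2 - 8.06*n - 5.97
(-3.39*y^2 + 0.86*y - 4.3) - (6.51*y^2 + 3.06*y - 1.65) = -9.9*y^2 - 2.2*y - 2.65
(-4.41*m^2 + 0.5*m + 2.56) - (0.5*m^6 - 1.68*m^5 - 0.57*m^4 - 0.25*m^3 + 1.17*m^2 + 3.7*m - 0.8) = -0.5*m^6 + 1.68*m^5 + 0.57*m^4 + 0.25*m^3 - 5.58*m^2 - 3.2*m + 3.36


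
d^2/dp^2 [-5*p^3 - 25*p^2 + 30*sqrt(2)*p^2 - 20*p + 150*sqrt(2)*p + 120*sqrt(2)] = -30*p - 50 + 60*sqrt(2)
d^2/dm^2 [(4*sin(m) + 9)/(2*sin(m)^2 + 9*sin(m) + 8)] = (-16*sin(m)^5 - 72*sin(m)^4 - 70*sin(m)^3 + 351*sin(m)^2 + 980*sin(m) + 594)/(9*sin(m) - cos(2*m) + 9)^3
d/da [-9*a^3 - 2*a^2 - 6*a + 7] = -27*a^2 - 4*a - 6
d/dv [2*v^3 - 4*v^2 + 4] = 2*v*(3*v - 4)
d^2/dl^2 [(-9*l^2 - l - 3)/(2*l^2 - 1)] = 2*(-4*l^3 - 90*l^2 - 6*l - 15)/(8*l^6 - 12*l^4 + 6*l^2 - 1)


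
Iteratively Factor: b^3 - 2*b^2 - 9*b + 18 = (b + 3)*(b^2 - 5*b + 6) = (b - 2)*(b + 3)*(b - 3)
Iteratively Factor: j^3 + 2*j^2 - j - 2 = (j + 2)*(j^2 - 1) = (j + 1)*(j + 2)*(j - 1)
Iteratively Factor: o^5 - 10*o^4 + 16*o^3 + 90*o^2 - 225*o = (o - 5)*(o^4 - 5*o^3 - 9*o^2 + 45*o) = o*(o - 5)*(o^3 - 5*o^2 - 9*o + 45) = o*(o - 5)^2*(o^2 - 9) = o*(o - 5)^2*(o + 3)*(o - 3)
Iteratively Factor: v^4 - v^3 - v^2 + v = (v)*(v^3 - v^2 - v + 1) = v*(v - 1)*(v^2 - 1) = v*(v - 1)*(v + 1)*(v - 1)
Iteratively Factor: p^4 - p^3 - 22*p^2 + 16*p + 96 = (p - 4)*(p^3 + 3*p^2 - 10*p - 24) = (p - 4)*(p + 4)*(p^2 - p - 6) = (p - 4)*(p + 2)*(p + 4)*(p - 3)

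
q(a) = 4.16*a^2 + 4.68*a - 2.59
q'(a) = 8.32*a + 4.68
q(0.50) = 0.79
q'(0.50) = 8.84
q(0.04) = -2.40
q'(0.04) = 5.01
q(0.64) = 2.11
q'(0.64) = 10.00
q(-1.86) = 3.10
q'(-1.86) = -10.80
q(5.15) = 131.85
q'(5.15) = 47.53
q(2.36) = 31.62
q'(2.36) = 24.32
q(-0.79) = -3.69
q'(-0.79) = -1.89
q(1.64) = 16.27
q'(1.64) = 18.32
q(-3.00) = 20.81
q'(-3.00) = -20.28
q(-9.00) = 292.25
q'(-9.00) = -70.20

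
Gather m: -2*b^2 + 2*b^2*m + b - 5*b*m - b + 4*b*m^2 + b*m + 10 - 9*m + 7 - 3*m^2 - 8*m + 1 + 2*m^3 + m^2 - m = -2*b^2 + 2*m^3 + m^2*(4*b - 2) + m*(2*b^2 - 4*b - 18) + 18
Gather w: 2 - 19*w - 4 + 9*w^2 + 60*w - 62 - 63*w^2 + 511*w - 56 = -54*w^2 + 552*w - 120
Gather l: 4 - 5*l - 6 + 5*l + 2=0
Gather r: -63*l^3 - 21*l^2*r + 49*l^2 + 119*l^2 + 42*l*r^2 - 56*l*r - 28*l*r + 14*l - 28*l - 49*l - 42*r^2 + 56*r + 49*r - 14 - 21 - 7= -63*l^3 + 168*l^2 - 63*l + r^2*(42*l - 42) + r*(-21*l^2 - 84*l + 105) - 42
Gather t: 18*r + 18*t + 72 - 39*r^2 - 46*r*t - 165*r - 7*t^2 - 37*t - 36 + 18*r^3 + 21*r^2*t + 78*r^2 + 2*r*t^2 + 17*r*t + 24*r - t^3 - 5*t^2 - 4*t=18*r^3 + 39*r^2 - 123*r - t^3 + t^2*(2*r - 12) + t*(21*r^2 - 29*r - 23) + 36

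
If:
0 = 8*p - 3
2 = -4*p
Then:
No Solution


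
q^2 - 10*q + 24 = (q - 6)*(q - 4)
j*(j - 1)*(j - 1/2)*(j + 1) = j^4 - j^3/2 - j^2 + j/2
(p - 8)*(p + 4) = p^2 - 4*p - 32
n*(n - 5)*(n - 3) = n^3 - 8*n^2 + 15*n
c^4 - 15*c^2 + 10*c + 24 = (c - 3)*(c - 2)*(c + 1)*(c + 4)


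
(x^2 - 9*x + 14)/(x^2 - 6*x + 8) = (x - 7)/(x - 4)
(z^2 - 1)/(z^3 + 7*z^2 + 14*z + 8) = (z - 1)/(z^2 + 6*z + 8)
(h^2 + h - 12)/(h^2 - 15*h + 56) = (h^2 + h - 12)/(h^2 - 15*h + 56)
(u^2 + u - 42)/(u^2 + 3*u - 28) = (u - 6)/(u - 4)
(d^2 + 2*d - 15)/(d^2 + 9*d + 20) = (d - 3)/(d + 4)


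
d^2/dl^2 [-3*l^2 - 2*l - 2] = -6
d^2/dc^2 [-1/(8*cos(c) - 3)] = 8*(-8*sin(c)^2 + 3*cos(c) - 8)/(8*cos(c) - 3)^3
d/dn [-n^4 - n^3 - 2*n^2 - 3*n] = -4*n^3 - 3*n^2 - 4*n - 3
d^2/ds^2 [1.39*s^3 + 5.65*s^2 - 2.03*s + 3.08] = 8.34*s + 11.3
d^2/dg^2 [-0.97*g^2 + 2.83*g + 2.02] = -1.94000000000000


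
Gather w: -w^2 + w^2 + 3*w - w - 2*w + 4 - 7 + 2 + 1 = 0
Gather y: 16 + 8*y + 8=8*y + 24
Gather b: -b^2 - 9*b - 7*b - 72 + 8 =-b^2 - 16*b - 64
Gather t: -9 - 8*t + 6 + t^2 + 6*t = t^2 - 2*t - 3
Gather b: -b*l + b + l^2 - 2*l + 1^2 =b*(1 - l) + l^2 - 2*l + 1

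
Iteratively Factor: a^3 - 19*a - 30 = (a + 2)*(a^2 - 2*a - 15) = (a + 2)*(a + 3)*(a - 5)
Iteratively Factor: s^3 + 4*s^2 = (s)*(s^2 + 4*s) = s*(s + 4)*(s)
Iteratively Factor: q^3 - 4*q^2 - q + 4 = (q - 1)*(q^2 - 3*q - 4) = (q - 1)*(q + 1)*(q - 4)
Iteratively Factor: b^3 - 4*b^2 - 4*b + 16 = (b + 2)*(b^2 - 6*b + 8) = (b - 2)*(b + 2)*(b - 4)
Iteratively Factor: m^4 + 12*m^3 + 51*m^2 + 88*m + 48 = (m + 1)*(m^3 + 11*m^2 + 40*m + 48) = (m + 1)*(m + 4)*(m^2 + 7*m + 12) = (m + 1)*(m + 3)*(m + 4)*(m + 4)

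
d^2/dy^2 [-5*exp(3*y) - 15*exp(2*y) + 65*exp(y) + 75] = (-45*exp(2*y) - 60*exp(y) + 65)*exp(y)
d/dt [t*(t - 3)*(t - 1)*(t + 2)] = 4*t^3 - 6*t^2 - 10*t + 6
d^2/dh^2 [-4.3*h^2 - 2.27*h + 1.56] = -8.60000000000000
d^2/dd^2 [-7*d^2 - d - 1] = -14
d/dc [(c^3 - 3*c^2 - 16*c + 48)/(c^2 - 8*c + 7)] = (c^4 - 16*c^3 + 61*c^2 - 138*c + 272)/(c^4 - 16*c^3 + 78*c^2 - 112*c + 49)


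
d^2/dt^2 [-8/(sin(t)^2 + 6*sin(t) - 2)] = 16*(2*sin(t)^4 + 9*sin(t)^3 + 19*sin(t)^2 - 12*sin(t) - 38)/(sin(t)^2 + 6*sin(t) - 2)^3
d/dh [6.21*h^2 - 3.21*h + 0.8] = 12.42*h - 3.21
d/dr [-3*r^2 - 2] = -6*r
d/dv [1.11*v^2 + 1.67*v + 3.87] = 2.22*v + 1.67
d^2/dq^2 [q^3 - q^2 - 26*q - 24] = 6*q - 2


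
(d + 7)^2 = d^2 + 14*d + 49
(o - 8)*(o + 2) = o^2 - 6*o - 16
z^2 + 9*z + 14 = (z + 2)*(z + 7)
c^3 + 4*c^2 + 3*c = c*(c + 1)*(c + 3)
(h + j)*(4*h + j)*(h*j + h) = 4*h^3*j + 4*h^3 + 5*h^2*j^2 + 5*h^2*j + h*j^3 + h*j^2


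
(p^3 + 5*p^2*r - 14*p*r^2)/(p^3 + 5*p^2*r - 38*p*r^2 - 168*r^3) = p*(p - 2*r)/(p^2 - 2*p*r - 24*r^2)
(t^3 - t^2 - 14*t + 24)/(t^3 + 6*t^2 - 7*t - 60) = (t - 2)/(t + 5)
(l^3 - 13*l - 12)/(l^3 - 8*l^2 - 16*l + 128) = (l^2 + 4*l + 3)/(l^2 - 4*l - 32)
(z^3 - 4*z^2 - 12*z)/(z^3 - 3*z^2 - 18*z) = (z + 2)/(z + 3)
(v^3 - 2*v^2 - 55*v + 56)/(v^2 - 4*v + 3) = (v^2 - v - 56)/(v - 3)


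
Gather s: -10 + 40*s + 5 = 40*s - 5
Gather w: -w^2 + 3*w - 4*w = -w^2 - w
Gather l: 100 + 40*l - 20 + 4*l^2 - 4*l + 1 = 4*l^2 + 36*l + 81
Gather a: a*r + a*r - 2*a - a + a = a*(2*r - 2)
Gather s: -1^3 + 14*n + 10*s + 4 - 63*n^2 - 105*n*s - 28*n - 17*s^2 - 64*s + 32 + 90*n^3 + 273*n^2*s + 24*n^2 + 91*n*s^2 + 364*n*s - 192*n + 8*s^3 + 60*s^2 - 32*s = 90*n^3 - 39*n^2 - 206*n + 8*s^3 + s^2*(91*n + 43) + s*(273*n^2 + 259*n - 86) + 35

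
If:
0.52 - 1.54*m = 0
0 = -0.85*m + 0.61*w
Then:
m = 0.34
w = 0.47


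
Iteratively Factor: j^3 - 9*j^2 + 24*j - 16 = (j - 4)*(j^2 - 5*j + 4) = (j - 4)^2*(j - 1)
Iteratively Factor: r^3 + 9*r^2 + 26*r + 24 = (r + 2)*(r^2 + 7*r + 12) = (r + 2)*(r + 3)*(r + 4)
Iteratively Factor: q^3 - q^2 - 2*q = (q)*(q^2 - q - 2) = q*(q - 2)*(q + 1)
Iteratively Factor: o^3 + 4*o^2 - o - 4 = (o - 1)*(o^2 + 5*o + 4) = (o - 1)*(o + 4)*(o + 1)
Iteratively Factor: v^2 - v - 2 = (v + 1)*(v - 2)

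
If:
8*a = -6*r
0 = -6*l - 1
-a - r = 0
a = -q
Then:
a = 0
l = -1/6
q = 0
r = 0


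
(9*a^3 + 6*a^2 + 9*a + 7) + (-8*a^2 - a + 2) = 9*a^3 - 2*a^2 + 8*a + 9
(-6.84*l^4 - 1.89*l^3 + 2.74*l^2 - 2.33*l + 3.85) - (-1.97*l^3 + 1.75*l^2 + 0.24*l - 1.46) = -6.84*l^4 + 0.0800000000000001*l^3 + 0.99*l^2 - 2.57*l + 5.31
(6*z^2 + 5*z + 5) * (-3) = -18*z^2 - 15*z - 15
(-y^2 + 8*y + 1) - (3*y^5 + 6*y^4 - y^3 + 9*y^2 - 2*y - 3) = -3*y^5 - 6*y^4 + y^3 - 10*y^2 + 10*y + 4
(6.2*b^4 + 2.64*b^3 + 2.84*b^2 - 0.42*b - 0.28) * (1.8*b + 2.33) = 11.16*b^5 + 19.198*b^4 + 11.2632*b^3 + 5.8612*b^2 - 1.4826*b - 0.6524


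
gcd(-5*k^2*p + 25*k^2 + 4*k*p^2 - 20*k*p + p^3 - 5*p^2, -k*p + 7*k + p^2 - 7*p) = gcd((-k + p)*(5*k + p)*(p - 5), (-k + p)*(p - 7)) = -k + p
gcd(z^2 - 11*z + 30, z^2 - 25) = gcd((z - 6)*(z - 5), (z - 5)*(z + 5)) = z - 5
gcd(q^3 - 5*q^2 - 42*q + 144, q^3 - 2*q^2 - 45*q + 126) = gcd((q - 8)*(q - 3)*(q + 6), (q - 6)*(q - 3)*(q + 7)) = q - 3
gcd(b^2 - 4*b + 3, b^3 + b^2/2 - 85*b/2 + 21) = 1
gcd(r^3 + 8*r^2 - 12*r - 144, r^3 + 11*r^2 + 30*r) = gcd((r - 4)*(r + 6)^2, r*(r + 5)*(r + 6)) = r + 6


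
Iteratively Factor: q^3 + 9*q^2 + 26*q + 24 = (q + 3)*(q^2 + 6*q + 8) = (q + 2)*(q + 3)*(q + 4)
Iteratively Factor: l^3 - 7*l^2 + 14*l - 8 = (l - 2)*(l^2 - 5*l + 4) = (l - 2)*(l - 1)*(l - 4)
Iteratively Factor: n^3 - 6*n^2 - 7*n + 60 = (n - 5)*(n^2 - n - 12) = (n - 5)*(n - 4)*(n + 3)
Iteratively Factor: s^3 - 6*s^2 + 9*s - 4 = (s - 1)*(s^2 - 5*s + 4) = (s - 1)^2*(s - 4)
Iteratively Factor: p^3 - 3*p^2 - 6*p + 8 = (p + 2)*(p^2 - 5*p + 4) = (p - 1)*(p + 2)*(p - 4)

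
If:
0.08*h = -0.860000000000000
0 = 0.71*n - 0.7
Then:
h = -10.75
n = 0.99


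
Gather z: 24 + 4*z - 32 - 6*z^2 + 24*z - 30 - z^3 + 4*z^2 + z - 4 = -z^3 - 2*z^2 + 29*z - 42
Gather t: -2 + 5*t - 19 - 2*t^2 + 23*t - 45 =-2*t^2 + 28*t - 66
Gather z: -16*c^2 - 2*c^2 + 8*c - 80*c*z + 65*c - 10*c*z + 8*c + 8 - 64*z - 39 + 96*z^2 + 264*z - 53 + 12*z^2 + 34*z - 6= -18*c^2 + 81*c + 108*z^2 + z*(234 - 90*c) - 90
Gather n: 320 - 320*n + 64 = 384 - 320*n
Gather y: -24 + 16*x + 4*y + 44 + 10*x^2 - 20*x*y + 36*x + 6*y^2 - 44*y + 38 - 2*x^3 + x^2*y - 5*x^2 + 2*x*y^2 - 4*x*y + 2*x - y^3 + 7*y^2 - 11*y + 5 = -2*x^3 + 5*x^2 + 54*x - y^3 + y^2*(2*x + 13) + y*(x^2 - 24*x - 51) + 63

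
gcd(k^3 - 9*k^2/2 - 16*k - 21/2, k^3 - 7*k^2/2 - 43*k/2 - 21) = k^2 - 11*k/2 - 21/2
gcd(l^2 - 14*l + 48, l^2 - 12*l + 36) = l - 6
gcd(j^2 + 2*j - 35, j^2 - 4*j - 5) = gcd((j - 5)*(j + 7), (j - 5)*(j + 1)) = j - 5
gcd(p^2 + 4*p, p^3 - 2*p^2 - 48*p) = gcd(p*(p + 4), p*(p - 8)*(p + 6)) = p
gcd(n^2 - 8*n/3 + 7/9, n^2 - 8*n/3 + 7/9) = n^2 - 8*n/3 + 7/9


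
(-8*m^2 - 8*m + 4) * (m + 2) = -8*m^3 - 24*m^2 - 12*m + 8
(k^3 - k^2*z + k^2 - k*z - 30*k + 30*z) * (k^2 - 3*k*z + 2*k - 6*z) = k^5 - 4*k^4*z + 3*k^4 + 3*k^3*z^2 - 12*k^3*z - 28*k^3 + 9*k^2*z^2 + 112*k^2*z - 60*k^2 - 84*k*z^2 + 240*k*z - 180*z^2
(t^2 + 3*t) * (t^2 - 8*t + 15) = t^4 - 5*t^3 - 9*t^2 + 45*t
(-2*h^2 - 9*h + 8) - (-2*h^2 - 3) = 11 - 9*h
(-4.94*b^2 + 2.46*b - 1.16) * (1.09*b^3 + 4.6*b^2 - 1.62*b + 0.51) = -5.3846*b^5 - 20.0426*b^4 + 18.0544*b^3 - 11.8406*b^2 + 3.1338*b - 0.5916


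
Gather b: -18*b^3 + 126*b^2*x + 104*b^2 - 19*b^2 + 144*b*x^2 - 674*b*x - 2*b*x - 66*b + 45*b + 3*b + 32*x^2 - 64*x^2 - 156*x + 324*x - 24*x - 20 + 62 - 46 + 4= -18*b^3 + b^2*(126*x + 85) + b*(144*x^2 - 676*x - 18) - 32*x^2 + 144*x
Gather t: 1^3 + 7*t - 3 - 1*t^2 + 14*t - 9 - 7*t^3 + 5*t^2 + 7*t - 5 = -7*t^3 + 4*t^2 + 28*t - 16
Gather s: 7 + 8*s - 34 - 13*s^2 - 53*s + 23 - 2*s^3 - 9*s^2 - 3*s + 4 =-2*s^3 - 22*s^2 - 48*s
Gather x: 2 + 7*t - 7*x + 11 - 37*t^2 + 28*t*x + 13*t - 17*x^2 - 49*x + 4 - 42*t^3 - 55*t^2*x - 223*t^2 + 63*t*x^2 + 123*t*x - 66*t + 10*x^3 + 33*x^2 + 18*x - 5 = -42*t^3 - 260*t^2 - 46*t + 10*x^3 + x^2*(63*t + 16) + x*(-55*t^2 + 151*t - 38) + 12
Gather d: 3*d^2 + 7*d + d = 3*d^2 + 8*d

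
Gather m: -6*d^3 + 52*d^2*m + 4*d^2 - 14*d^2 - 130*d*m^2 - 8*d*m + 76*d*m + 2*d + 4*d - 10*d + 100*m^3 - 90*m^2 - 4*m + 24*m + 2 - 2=-6*d^3 - 10*d^2 - 4*d + 100*m^3 + m^2*(-130*d - 90) + m*(52*d^2 + 68*d + 20)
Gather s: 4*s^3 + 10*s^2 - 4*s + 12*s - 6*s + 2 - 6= 4*s^3 + 10*s^2 + 2*s - 4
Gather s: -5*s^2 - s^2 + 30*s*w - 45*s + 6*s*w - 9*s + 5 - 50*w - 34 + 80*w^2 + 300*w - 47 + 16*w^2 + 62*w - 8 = -6*s^2 + s*(36*w - 54) + 96*w^2 + 312*w - 84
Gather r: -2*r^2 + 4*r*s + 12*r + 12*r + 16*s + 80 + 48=-2*r^2 + r*(4*s + 24) + 16*s + 128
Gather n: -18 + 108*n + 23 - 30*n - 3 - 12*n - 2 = 66*n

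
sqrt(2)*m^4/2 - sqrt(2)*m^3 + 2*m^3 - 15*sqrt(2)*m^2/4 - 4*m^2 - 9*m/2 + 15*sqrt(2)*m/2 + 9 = (m - 2)*(m - 3*sqrt(2)/2)*(m + 3*sqrt(2))*(sqrt(2)*m/2 + 1/2)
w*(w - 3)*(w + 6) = w^3 + 3*w^2 - 18*w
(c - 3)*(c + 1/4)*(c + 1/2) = c^3 - 9*c^2/4 - 17*c/8 - 3/8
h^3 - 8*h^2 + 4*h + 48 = (h - 6)*(h - 4)*(h + 2)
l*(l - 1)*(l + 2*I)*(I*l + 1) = I*l^4 - l^3 - I*l^3 + l^2 + 2*I*l^2 - 2*I*l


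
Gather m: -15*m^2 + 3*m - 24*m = -15*m^2 - 21*m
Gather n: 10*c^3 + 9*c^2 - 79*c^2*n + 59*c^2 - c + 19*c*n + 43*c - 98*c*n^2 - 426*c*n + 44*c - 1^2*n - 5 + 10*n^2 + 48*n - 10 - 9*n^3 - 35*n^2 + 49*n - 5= 10*c^3 + 68*c^2 + 86*c - 9*n^3 + n^2*(-98*c - 25) + n*(-79*c^2 - 407*c + 96) - 20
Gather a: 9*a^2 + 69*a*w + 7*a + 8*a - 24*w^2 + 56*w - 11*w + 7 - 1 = 9*a^2 + a*(69*w + 15) - 24*w^2 + 45*w + 6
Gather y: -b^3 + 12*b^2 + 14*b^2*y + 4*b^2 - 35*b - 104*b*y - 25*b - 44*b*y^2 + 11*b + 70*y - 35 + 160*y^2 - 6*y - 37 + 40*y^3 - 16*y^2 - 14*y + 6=-b^3 + 16*b^2 - 49*b + 40*y^3 + y^2*(144 - 44*b) + y*(14*b^2 - 104*b + 50) - 66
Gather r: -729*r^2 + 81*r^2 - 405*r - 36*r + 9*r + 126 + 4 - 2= -648*r^2 - 432*r + 128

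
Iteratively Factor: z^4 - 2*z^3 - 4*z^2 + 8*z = (z - 2)*(z^3 - 4*z) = (z - 2)^2*(z^2 + 2*z) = z*(z - 2)^2*(z + 2)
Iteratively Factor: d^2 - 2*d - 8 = (d - 4)*(d + 2)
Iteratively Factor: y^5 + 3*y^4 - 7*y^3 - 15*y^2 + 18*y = (y + 3)*(y^4 - 7*y^2 + 6*y) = y*(y + 3)*(y^3 - 7*y + 6) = y*(y - 2)*(y + 3)*(y^2 + 2*y - 3) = y*(y - 2)*(y - 1)*(y + 3)*(y + 3)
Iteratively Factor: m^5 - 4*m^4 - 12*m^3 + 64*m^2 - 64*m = (m)*(m^4 - 4*m^3 - 12*m^2 + 64*m - 64) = m*(m - 2)*(m^3 - 2*m^2 - 16*m + 32) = m*(m - 2)^2*(m^2 - 16) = m*(m - 2)^2*(m + 4)*(m - 4)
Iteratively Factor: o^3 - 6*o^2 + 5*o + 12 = (o - 4)*(o^2 - 2*o - 3) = (o - 4)*(o + 1)*(o - 3)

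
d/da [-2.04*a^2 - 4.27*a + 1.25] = -4.08*a - 4.27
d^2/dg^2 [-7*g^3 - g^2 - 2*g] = -42*g - 2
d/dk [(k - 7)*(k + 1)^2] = (k + 1)*(3*k - 13)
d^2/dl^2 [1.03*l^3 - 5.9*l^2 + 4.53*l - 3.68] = 6.18*l - 11.8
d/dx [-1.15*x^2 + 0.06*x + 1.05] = 0.06 - 2.3*x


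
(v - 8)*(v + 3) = v^2 - 5*v - 24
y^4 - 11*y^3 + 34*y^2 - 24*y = y*(y - 6)*(y - 4)*(y - 1)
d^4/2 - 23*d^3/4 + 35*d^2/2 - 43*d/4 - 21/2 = (d/2 + 1/4)*(d - 7)*(d - 3)*(d - 2)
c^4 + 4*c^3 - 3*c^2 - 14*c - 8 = (c - 2)*(c + 1)^2*(c + 4)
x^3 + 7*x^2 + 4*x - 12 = (x - 1)*(x + 2)*(x + 6)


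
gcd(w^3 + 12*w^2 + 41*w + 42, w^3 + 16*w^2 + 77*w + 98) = w^2 + 9*w + 14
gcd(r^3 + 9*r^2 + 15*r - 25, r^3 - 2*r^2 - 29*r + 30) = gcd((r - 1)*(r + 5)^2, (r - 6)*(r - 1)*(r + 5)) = r^2 + 4*r - 5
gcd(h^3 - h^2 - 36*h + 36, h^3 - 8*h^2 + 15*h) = 1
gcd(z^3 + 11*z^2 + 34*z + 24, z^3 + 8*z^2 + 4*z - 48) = z^2 + 10*z + 24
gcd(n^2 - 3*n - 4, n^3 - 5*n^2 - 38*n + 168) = n - 4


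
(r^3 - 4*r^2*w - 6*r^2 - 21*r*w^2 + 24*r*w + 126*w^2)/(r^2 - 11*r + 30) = (r^2 - 4*r*w - 21*w^2)/(r - 5)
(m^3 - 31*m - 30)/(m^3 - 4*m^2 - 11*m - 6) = (m + 5)/(m + 1)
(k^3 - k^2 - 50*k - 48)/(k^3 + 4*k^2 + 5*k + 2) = (k^2 - 2*k - 48)/(k^2 + 3*k + 2)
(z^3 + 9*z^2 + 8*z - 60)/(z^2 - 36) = (z^2 + 3*z - 10)/(z - 6)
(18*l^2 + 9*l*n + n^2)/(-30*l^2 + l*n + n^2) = (-3*l - n)/(5*l - n)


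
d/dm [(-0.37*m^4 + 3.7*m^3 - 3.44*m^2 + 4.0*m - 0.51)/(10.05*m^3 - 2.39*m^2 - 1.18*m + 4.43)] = (-3.7185*m^6 + 1.76860000000001*m^5 + 27.0388*m^4 - 95.6884*m^3 + 78.1687*m^2 - 32.9162*m + 17.1182)/(101.0025*m^6 - 48.039*m^5 - 18.0059*m^4 + 94.6834*m^3 - 19.783*m^2 - 10.4548*m + 19.6249)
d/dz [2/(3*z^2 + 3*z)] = 2*(-2*z - 1)/(3*z^2*(z + 1)^2)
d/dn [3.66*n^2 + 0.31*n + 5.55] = 7.32*n + 0.31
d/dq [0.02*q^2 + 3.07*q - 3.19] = 0.04*q + 3.07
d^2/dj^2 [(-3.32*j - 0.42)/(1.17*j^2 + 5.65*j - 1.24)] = (-(2.34*j + 5.65)*(3.32*j + 0.42)*(4.68*j + 11.3) + (23.3064*j + 38.4988)*(1.17*j^2 + 5.65*j - 1.24))/(1.17*j^2 + 5.65*j - 1.24)^3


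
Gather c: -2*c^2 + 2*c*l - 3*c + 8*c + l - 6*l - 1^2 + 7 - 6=-2*c^2 + c*(2*l + 5) - 5*l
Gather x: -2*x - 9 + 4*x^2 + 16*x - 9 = 4*x^2 + 14*x - 18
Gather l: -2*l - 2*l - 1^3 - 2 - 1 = -4*l - 4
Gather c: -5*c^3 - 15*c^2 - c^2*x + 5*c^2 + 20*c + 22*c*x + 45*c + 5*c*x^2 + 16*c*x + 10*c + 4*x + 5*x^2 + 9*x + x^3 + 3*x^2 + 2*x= -5*c^3 + c^2*(-x - 10) + c*(5*x^2 + 38*x + 75) + x^3 + 8*x^2 + 15*x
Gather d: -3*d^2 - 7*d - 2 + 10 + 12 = -3*d^2 - 7*d + 20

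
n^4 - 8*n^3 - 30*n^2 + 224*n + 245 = (n - 7)^2*(n + 1)*(n + 5)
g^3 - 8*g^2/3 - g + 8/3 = (g - 8/3)*(g - 1)*(g + 1)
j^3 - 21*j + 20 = (j - 4)*(j - 1)*(j + 5)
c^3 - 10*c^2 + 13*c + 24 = (c - 8)*(c - 3)*(c + 1)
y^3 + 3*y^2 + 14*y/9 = y*(y + 2/3)*(y + 7/3)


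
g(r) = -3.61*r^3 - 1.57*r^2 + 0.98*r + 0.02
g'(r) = -10.83*r^2 - 3.14*r + 0.98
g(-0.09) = -0.08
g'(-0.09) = 1.17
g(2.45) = -60.09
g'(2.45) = -71.72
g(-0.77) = -0.02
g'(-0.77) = -3.02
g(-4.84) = 367.80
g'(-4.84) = -237.52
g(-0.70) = -0.20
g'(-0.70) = -2.13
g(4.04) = -259.69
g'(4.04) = -188.47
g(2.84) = -92.55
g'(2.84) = -95.29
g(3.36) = -151.35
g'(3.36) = -131.84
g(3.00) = -108.64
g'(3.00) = -105.91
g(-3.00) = 80.42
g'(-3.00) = -87.07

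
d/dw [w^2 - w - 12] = 2*w - 1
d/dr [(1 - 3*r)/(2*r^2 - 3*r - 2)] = (6*r^2 - 4*r + 9)/(4*r^4 - 12*r^3 + r^2 + 12*r + 4)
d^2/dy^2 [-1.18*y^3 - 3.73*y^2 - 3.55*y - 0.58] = -7.08*y - 7.46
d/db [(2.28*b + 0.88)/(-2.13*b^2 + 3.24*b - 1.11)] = (4.8564*b^2 + 3.7488*b - 5.382)/(4.5369*b^4 - 13.8024*b^3 + 15.2262*b^2 - 7.1928*b + 1.2321)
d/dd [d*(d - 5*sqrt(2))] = 2*d - 5*sqrt(2)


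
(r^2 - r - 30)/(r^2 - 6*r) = (r + 5)/r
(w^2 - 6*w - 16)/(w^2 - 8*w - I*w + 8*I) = (w + 2)/(w - I)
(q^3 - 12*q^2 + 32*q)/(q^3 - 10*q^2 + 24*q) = (q - 8)/(q - 6)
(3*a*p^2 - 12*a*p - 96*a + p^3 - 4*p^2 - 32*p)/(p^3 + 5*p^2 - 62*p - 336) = (3*a*p + 12*a + p^2 + 4*p)/(p^2 + 13*p + 42)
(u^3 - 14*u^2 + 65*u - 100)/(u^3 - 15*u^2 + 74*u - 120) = (u - 5)/(u - 6)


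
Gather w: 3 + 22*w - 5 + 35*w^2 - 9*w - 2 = 35*w^2 + 13*w - 4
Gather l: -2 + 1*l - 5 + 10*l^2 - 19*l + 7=10*l^2 - 18*l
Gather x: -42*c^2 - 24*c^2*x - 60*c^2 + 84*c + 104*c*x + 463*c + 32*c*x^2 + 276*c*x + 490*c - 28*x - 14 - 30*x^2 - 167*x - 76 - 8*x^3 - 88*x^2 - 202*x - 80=-102*c^2 + 1037*c - 8*x^3 + x^2*(32*c - 118) + x*(-24*c^2 + 380*c - 397) - 170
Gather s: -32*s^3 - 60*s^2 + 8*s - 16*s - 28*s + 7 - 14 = -32*s^3 - 60*s^2 - 36*s - 7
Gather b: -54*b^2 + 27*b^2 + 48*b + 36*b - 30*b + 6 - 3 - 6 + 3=-27*b^2 + 54*b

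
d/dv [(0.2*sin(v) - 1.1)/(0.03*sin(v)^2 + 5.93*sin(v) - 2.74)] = (-0.006*sin(v)^2 + 0.0660000000000001*sin(v) + 5.975)*cos(v)/(0.0009*sin(v)^4 + 0.3558*sin(v)^3 + 35.0005*sin(v)^2 - 32.4964*sin(v) + 7.5076)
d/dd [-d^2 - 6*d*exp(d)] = -6*d*exp(d) - 2*d - 6*exp(d)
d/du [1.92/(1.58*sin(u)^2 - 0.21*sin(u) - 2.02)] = (0.4032 - 6.0672*sin(u))*cos(u)/(-1.58*sin(u)^2 + 0.21*sin(u) + 2.02)^2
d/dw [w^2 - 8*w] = 2*w - 8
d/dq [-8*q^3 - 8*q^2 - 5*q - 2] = -24*q^2 - 16*q - 5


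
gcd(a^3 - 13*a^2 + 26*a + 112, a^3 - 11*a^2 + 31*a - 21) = a - 7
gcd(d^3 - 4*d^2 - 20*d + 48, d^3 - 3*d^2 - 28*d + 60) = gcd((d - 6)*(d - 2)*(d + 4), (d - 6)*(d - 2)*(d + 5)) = d^2 - 8*d + 12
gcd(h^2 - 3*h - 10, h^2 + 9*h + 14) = h + 2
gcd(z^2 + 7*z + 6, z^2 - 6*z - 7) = z + 1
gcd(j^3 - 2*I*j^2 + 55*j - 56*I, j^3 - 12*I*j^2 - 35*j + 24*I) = j^2 - 9*I*j - 8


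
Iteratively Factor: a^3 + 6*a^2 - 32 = (a - 2)*(a^2 + 8*a + 16) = (a - 2)*(a + 4)*(a + 4)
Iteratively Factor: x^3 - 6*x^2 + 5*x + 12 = (x + 1)*(x^2 - 7*x + 12) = (x - 4)*(x + 1)*(x - 3)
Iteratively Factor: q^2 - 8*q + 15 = (q - 5)*(q - 3)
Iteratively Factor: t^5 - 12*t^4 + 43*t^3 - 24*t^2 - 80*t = (t)*(t^4 - 12*t^3 + 43*t^2 - 24*t - 80) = t*(t + 1)*(t^3 - 13*t^2 + 56*t - 80) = t*(t - 5)*(t + 1)*(t^2 - 8*t + 16) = t*(t - 5)*(t - 4)*(t + 1)*(t - 4)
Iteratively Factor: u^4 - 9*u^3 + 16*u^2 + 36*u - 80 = (u - 2)*(u^3 - 7*u^2 + 2*u + 40) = (u - 4)*(u - 2)*(u^2 - 3*u - 10) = (u - 5)*(u - 4)*(u - 2)*(u + 2)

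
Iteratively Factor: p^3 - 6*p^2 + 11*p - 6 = (p - 2)*(p^2 - 4*p + 3) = (p - 3)*(p - 2)*(p - 1)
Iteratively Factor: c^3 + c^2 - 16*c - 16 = (c + 4)*(c^2 - 3*c - 4) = (c - 4)*(c + 4)*(c + 1)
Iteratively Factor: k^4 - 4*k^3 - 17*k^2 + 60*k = (k + 4)*(k^3 - 8*k^2 + 15*k) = (k - 5)*(k + 4)*(k^2 - 3*k) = k*(k - 5)*(k + 4)*(k - 3)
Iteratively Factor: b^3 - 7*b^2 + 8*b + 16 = (b + 1)*(b^2 - 8*b + 16) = (b - 4)*(b + 1)*(b - 4)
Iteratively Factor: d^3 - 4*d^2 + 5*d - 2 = (d - 2)*(d^2 - 2*d + 1) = (d - 2)*(d - 1)*(d - 1)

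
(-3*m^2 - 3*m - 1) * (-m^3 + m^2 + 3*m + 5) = 3*m^5 - 11*m^3 - 25*m^2 - 18*m - 5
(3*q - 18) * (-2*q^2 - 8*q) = -6*q^3 + 12*q^2 + 144*q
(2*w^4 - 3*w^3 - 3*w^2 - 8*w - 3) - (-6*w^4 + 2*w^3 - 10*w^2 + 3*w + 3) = 8*w^4 - 5*w^3 + 7*w^2 - 11*w - 6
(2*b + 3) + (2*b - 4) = 4*b - 1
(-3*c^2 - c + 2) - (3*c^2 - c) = 2 - 6*c^2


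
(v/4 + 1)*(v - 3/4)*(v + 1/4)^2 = v^4/4 + 15*v^3/16 - 21*v^2/64 - 83*v/256 - 3/64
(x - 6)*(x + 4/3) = x^2 - 14*x/3 - 8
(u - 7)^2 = u^2 - 14*u + 49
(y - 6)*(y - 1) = y^2 - 7*y + 6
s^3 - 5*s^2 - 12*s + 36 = (s - 6)*(s - 2)*(s + 3)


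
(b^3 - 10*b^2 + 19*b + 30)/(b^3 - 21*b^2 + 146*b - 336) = (b^2 - 4*b - 5)/(b^2 - 15*b + 56)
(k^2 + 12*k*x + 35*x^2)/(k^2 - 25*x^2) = (-k - 7*x)/(-k + 5*x)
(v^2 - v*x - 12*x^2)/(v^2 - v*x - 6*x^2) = (-v^2 + v*x + 12*x^2)/(-v^2 + v*x + 6*x^2)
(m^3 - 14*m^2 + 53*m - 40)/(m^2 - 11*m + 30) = (m^2 - 9*m + 8)/(m - 6)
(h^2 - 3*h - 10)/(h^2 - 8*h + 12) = (h^2 - 3*h - 10)/(h^2 - 8*h + 12)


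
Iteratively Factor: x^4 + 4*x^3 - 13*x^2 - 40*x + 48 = (x - 1)*(x^3 + 5*x^2 - 8*x - 48) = (x - 3)*(x - 1)*(x^2 + 8*x + 16) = (x - 3)*(x - 1)*(x + 4)*(x + 4)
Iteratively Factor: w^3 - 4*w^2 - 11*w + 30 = (w - 5)*(w^2 + w - 6) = (w - 5)*(w - 2)*(w + 3)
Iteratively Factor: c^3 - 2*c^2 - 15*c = (c + 3)*(c^2 - 5*c) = c*(c + 3)*(c - 5)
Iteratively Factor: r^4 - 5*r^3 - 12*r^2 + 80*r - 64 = (r + 4)*(r^3 - 9*r^2 + 24*r - 16) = (r - 4)*(r + 4)*(r^2 - 5*r + 4) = (r - 4)^2*(r + 4)*(r - 1)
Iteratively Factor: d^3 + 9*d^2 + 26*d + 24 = (d + 4)*(d^2 + 5*d + 6) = (d + 3)*(d + 4)*(d + 2)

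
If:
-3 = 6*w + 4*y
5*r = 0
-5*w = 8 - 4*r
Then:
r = 0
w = -8/5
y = 33/20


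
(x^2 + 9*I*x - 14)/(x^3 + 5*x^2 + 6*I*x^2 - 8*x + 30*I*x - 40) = (x + 7*I)/(x^2 + x*(5 + 4*I) + 20*I)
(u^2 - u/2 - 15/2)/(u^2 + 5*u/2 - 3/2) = (2*u^2 - u - 15)/(2*u^2 + 5*u - 3)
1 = 1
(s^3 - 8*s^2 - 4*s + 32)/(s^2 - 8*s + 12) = (s^2 - 6*s - 16)/(s - 6)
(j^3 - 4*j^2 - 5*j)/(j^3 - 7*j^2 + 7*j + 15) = j/(j - 3)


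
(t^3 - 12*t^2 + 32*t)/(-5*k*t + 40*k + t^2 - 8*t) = t*(t - 4)/(-5*k + t)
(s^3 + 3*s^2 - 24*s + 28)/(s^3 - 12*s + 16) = (s + 7)/(s + 4)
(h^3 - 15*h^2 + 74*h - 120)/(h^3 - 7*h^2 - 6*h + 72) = (h - 5)/(h + 3)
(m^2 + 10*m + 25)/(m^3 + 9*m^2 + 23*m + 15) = (m + 5)/(m^2 + 4*m + 3)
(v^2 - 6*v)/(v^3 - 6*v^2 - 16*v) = (6 - v)/(-v^2 + 6*v + 16)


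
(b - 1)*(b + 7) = b^2 + 6*b - 7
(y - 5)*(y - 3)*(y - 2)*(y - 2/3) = y^4 - 32*y^3/3 + 113*y^2/3 - 152*y/3 + 20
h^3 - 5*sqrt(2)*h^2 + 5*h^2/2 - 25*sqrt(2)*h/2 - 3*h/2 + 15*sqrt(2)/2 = (h - 1/2)*(h + 3)*(h - 5*sqrt(2))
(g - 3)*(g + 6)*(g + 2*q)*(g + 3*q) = g^4 + 5*g^3*q + 3*g^3 + 6*g^2*q^2 + 15*g^2*q - 18*g^2 + 18*g*q^2 - 90*g*q - 108*q^2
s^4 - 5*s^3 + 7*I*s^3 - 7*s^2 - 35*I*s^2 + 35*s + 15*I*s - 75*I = (s - 5)*(s - I)*(s + 3*I)*(s + 5*I)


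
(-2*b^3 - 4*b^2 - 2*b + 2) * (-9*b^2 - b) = 18*b^5 + 38*b^4 + 22*b^3 - 16*b^2 - 2*b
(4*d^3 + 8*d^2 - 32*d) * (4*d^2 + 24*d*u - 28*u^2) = 16*d^5 + 96*d^4*u + 32*d^4 - 112*d^3*u^2 + 192*d^3*u - 128*d^3 - 224*d^2*u^2 - 768*d^2*u + 896*d*u^2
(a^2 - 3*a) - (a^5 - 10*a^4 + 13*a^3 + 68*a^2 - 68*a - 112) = -a^5 + 10*a^4 - 13*a^3 - 67*a^2 + 65*a + 112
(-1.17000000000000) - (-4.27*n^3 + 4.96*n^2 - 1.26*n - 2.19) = 4.27*n^3 - 4.96*n^2 + 1.26*n + 1.02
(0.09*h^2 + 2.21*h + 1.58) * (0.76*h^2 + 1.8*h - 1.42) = 0.0684*h^4 + 1.8416*h^3 + 5.051*h^2 - 0.2942*h - 2.2436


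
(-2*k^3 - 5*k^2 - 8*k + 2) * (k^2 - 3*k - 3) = -2*k^5 + k^4 + 13*k^3 + 41*k^2 + 18*k - 6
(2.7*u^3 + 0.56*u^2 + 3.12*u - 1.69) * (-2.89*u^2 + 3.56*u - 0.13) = -7.803*u^5 + 7.9936*u^4 - 7.3742*u^3 + 15.9185*u^2 - 6.422*u + 0.2197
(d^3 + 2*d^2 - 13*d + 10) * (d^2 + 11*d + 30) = d^5 + 13*d^4 + 39*d^3 - 73*d^2 - 280*d + 300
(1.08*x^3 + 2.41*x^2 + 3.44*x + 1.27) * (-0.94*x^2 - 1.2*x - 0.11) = -1.0152*x^5 - 3.5614*x^4 - 6.2444*x^3 - 5.5869*x^2 - 1.9024*x - 0.1397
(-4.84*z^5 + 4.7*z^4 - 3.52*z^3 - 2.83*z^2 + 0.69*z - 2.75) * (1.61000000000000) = -7.7924*z^5 + 7.567*z^4 - 5.6672*z^3 - 4.5563*z^2 + 1.1109*z - 4.4275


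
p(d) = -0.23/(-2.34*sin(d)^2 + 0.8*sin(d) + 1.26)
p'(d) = -0.23*(4.68*sin(d)*cos(d) - 0.8*cos(d))/(-2.34*sin(d)^2 + 0.8*sin(d) + 1.26)^2 = (0.184 - 1.0764*sin(d))*cos(d)/(-2.34*sin(d)^2 + 0.8*sin(d) + 1.26)^2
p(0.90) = -0.51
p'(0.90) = -2.02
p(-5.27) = -0.91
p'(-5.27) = -5.98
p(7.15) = -0.45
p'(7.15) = -1.58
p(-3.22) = -0.18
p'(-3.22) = -0.06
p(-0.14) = -0.21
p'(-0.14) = 0.27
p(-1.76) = 0.13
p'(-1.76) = -0.07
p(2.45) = -0.28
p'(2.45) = 0.58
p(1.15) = -5.66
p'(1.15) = -197.22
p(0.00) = -0.18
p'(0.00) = 0.12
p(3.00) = -0.17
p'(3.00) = -0.02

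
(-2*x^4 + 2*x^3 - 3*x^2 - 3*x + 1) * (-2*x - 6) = 4*x^5 + 8*x^4 - 6*x^3 + 24*x^2 + 16*x - 6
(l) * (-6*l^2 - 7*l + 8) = -6*l^3 - 7*l^2 + 8*l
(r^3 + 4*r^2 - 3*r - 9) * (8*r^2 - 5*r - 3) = 8*r^5 + 27*r^4 - 47*r^3 - 69*r^2 + 54*r + 27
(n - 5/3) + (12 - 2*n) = 31/3 - n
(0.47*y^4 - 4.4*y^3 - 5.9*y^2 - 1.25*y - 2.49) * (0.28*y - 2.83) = 0.1316*y^5 - 2.5621*y^4 + 10.8*y^3 + 16.347*y^2 + 2.8403*y + 7.0467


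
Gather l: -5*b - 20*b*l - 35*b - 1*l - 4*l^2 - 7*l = -40*b - 4*l^2 + l*(-20*b - 8)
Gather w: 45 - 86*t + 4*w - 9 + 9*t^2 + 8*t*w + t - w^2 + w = 9*t^2 - 85*t - w^2 + w*(8*t + 5) + 36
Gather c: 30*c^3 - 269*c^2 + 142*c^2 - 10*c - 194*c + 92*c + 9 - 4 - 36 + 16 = 30*c^3 - 127*c^2 - 112*c - 15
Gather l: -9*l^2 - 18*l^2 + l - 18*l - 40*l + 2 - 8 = -27*l^2 - 57*l - 6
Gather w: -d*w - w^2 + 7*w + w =-w^2 + w*(8 - d)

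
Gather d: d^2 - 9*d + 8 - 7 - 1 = d^2 - 9*d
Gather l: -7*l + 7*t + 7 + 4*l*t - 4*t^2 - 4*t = l*(4*t - 7) - 4*t^2 + 3*t + 7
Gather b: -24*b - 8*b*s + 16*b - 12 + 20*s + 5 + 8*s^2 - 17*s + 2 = b*(-8*s - 8) + 8*s^2 + 3*s - 5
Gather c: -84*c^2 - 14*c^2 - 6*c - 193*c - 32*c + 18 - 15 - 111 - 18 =-98*c^2 - 231*c - 126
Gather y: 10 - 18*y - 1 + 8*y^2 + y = 8*y^2 - 17*y + 9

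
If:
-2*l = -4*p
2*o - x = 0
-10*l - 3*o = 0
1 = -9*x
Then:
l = 1/60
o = -1/18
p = 1/120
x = -1/9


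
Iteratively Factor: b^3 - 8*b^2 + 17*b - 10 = (b - 1)*(b^2 - 7*b + 10) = (b - 5)*(b - 1)*(b - 2)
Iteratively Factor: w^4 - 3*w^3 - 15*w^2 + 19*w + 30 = (w - 5)*(w^3 + 2*w^2 - 5*w - 6) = (w - 5)*(w + 1)*(w^2 + w - 6) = (w - 5)*(w - 2)*(w + 1)*(w + 3)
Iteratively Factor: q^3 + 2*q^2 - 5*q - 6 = (q + 3)*(q^2 - q - 2) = (q - 2)*(q + 3)*(q + 1)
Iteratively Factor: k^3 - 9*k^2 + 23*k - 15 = (k - 5)*(k^2 - 4*k + 3) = (k - 5)*(k - 3)*(k - 1)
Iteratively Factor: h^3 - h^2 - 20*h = (h - 5)*(h^2 + 4*h) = h*(h - 5)*(h + 4)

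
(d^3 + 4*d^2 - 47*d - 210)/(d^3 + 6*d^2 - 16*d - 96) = (d^2 - 2*d - 35)/(d^2 - 16)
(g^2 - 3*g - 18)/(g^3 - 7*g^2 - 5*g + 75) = (g - 6)/(g^2 - 10*g + 25)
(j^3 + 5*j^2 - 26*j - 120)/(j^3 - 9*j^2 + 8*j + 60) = (j^2 + 10*j + 24)/(j^2 - 4*j - 12)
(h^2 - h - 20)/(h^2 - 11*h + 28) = (h^2 - h - 20)/(h^2 - 11*h + 28)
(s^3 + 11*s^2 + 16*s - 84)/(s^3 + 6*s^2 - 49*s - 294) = (s - 2)/(s - 7)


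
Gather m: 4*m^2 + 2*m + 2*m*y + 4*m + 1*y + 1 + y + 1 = 4*m^2 + m*(2*y + 6) + 2*y + 2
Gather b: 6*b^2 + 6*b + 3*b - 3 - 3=6*b^2 + 9*b - 6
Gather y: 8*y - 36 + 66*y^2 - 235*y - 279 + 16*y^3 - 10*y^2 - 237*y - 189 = 16*y^3 + 56*y^2 - 464*y - 504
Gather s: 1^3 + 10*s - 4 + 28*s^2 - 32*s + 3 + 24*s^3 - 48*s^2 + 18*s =24*s^3 - 20*s^2 - 4*s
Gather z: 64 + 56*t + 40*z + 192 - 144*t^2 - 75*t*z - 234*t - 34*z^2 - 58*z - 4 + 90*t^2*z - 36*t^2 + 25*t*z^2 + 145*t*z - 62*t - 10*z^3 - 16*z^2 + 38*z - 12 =-180*t^2 - 240*t - 10*z^3 + z^2*(25*t - 50) + z*(90*t^2 + 70*t + 20) + 240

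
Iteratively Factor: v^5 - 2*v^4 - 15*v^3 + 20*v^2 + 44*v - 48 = (v + 2)*(v^4 - 4*v^3 - 7*v^2 + 34*v - 24) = (v - 4)*(v + 2)*(v^3 - 7*v + 6) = (v - 4)*(v - 2)*(v + 2)*(v^2 + 2*v - 3) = (v - 4)*(v - 2)*(v + 2)*(v + 3)*(v - 1)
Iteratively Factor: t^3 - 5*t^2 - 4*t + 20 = (t - 5)*(t^2 - 4) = (t - 5)*(t + 2)*(t - 2)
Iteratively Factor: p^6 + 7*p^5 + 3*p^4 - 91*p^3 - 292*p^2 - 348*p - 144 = (p + 2)*(p^5 + 5*p^4 - 7*p^3 - 77*p^2 - 138*p - 72) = (p + 2)*(p + 3)*(p^4 + 2*p^3 - 13*p^2 - 38*p - 24) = (p + 2)*(p + 3)^2*(p^3 - p^2 - 10*p - 8) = (p + 1)*(p + 2)*(p + 3)^2*(p^2 - 2*p - 8) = (p + 1)*(p + 2)^2*(p + 3)^2*(p - 4)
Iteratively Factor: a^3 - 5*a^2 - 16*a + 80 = (a + 4)*(a^2 - 9*a + 20) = (a - 4)*(a + 4)*(a - 5)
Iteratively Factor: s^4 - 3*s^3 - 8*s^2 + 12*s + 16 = (s - 2)*(s^3 - s^2 - 10*s - 8) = (s - 4)*(s - 2)*(s^2 + 3*s + 2) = (s - 4)*(s - 2)*(s + 1)*(s + 2)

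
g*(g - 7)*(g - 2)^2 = g^4 - 11*g^3 + 32*g^2 - 28*g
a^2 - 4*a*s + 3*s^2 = (a - 3*s)*(a - s)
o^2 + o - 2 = (o - 1)*(o + 2)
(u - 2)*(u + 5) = u^2 + 3*u - 10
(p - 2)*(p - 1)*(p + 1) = p^3 - 2*p^2 - p + 2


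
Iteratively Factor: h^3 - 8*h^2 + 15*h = (h - 3)*(h^2 - 5*h) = h*(h - 3)*(h - 5)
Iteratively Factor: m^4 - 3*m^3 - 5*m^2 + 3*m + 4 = (m - 1)*(m^3 - 2*m^2 - 7*m - 4) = (m - 4)*(m - 1)*(m^2 + 2*m + 1) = (m - 4)*(m - 1)*(m + 1)*(m + 1)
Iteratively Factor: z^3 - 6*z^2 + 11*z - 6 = (z - 3)*(z^2 - 3*z + 2) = (z - 3)*(z - 2)*(z - 1)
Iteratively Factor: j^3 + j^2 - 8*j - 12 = (j + 2)*(j^2 - j - 6) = (j - 3)*(j + 2)*(j + 2)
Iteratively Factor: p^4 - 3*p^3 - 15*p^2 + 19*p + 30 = (p - 2)*(p^3 - p^2 - 17*p - 15) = (p - 2)*(p + 3)*(p^2 - 4*p - 5) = (p - 5)*(p - 2)*(p + 3)*(p + 1)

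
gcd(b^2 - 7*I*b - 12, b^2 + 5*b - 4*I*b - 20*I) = b - 4*I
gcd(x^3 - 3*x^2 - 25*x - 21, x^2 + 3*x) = x + 3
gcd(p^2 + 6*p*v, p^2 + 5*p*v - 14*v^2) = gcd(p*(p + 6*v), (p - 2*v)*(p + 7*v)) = 1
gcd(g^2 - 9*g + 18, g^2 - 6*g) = g - 6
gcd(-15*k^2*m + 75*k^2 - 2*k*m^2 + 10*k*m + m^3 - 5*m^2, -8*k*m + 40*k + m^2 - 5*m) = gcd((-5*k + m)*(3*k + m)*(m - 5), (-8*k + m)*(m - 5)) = m - 5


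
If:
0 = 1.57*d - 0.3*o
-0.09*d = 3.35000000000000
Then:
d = -37.22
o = -194.80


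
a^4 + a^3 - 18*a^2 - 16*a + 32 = (a - 4)*(a - 1)*(a + 2)*(a + 4)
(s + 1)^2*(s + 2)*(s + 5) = s^4 + 9*s^3 + 25*s^2 + 27*s + 10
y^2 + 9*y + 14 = (y + 2)*(y + 7)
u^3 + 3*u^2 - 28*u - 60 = (u - 5)*(u + 2)*(u + 6)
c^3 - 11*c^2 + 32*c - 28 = (c - 7)*(c - 2)^2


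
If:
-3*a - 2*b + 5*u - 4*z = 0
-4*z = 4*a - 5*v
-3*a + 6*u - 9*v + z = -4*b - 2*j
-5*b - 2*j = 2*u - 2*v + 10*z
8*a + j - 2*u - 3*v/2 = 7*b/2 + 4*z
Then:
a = -743*z/343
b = -3482*z/1029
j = 4507*z/1029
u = -1907*z/1029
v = -320*z/343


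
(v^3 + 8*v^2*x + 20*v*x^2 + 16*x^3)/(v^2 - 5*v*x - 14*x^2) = (-v^2 - 6*v*x - 8*x^2)/(-v + 7*x)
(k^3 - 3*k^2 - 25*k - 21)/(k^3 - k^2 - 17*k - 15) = (k - 7)/(k - 5)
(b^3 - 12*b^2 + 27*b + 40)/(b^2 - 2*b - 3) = (b^2 - 13*b + 40)/(b - 3)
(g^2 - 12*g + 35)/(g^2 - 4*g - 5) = (g - 7)/(g + 1)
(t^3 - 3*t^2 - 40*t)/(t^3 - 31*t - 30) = t*(t - 8)/(t^2 - 5*t - 6)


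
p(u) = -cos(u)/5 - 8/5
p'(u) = sin(u)/5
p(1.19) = -1.67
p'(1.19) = 0.19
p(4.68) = -1.59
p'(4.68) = -0.20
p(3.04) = -1.40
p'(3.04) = 0.02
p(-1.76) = -1.56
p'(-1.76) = -0.20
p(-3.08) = -1.40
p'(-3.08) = -0.01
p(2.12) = -1.50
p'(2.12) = 0.17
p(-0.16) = -1.80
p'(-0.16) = -0.03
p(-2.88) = -1.41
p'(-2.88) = -0.05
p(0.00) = -1.80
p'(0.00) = 0.00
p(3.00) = -1.40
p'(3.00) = 0.03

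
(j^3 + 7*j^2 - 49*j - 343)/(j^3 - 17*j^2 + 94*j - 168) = (j^2 + 14*j + 49)/(j^2 - 10*j + 24)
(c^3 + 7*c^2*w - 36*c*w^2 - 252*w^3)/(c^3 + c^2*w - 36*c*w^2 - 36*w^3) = (c + 7*w)/(c + w)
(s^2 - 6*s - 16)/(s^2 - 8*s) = (s + 2)/s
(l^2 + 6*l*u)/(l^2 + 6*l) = (l + 6*u)/(l + 6)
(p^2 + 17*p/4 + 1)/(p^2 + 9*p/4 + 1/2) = (p + 4)/(p + 2)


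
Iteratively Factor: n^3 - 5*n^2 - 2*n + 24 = (n - 3)*(n^2 - 2*n - 8) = (n - 4)*(n - 3)*(n + 2)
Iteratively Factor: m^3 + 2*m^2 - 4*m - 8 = (m + 2)*(m^2 - 4) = (m - 2)*(m + 2)*(m + 2)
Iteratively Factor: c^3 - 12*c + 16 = (c - 2)*(c^2 + 2*c - 8) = (c - 2)*(c + 4)*(c - 2)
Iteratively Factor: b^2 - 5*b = (b - 5)*(b)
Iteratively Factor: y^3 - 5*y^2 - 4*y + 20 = (y + 2)*(y^2 - 7*y + 10) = (y - 2)*(y + 2)*(y - 5)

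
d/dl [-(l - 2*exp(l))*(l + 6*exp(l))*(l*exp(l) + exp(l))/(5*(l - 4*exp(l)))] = (-l^4 - 8*l^3*exp(l) - 3*l^3 + 52*l^2*exp(2*l) - l^2 - 96*l*exp(3*l) + 84*l*exp(2*l) + 8*l*exp(l) - 144*exp(3*l) + 4*exp(2*l))*exp(l)/(5*(l^2 - 8*l*exp(l) + 16*exp(2*l)))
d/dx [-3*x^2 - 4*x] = -6*x - 4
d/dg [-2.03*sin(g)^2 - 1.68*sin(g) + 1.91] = -(4.06*sin(g) + 1.68)*cos(g)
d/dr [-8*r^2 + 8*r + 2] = 8 - 16*r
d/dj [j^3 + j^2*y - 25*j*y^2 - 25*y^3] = 3*j^2 + 2*j*y - 25*y^2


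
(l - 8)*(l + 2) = l^2 - 6*l - 16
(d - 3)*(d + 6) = d^2 + 3*d - 18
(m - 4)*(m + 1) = m^2 - 3*m - 4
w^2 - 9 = (w - 3)*(w + 3)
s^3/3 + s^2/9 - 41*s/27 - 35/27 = (s/3 + 1/3)*(s - 7/3)*(s + 5/3)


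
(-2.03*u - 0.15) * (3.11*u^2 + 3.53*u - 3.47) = -6.3133*u^3 - 7.6324*u^2 + 6.5146*u + 0.5205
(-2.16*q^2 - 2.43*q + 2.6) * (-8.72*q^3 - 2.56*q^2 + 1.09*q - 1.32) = 18.8352*q^5 + 26.7192*q^4 - 18.8056*q^3 - 6.4535*q^2 + 6.0416*q - 3.432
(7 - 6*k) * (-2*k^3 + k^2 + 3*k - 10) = 12*k^4 - 20*k^3 - 11*k^2 + 81*k - 70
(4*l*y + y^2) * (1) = 4*l*y + y^2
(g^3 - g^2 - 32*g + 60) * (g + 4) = g^4 + 3*g^3 - 36*g^2 - 68*g + 240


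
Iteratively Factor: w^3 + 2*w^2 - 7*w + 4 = (w - 1)*(w^2 + 3*w - 4) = (w - 1)*(w + 4)*(w - 1)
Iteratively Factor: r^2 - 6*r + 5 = (r - 5)*(r - 1)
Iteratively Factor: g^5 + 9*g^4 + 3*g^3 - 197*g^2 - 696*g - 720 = (g + 3)*(g^4 + 6*g^3 - 15*g^2 - 152*g - 240) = (g - 5)*(g + 3)*(g^3 + 11*g^2 + 40*g + 48) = (g - 5)*(g + 3)*(g + 4)*(g^2 + 7*g + 12) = (g - 5)*(g + 3)^2*(g + 4)*(g + 4)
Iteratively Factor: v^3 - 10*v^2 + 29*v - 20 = (v - 5)*(v^2 - 5*v + 4) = (v - 5)*(v - 4)*(v - 1)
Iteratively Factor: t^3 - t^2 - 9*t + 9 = (t - 1)*(t^2 - 9) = (t - 3)*(t - 1)*(t + 3)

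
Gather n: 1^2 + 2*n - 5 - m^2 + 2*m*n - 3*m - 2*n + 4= -m^2 + 2*m*n - 3*m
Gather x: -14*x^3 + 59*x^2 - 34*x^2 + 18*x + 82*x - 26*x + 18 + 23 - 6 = -14*x^3 + 25*x^2 + 74*x + 35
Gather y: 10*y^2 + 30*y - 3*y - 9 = 10*y^2 + 27*y - 9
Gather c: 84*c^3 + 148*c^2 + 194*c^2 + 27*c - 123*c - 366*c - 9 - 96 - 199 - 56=84*c^3 + 342*c^2 - 462*c - 360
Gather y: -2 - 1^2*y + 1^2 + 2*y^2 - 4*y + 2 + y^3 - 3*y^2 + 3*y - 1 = y^3 - y^2 - 2*y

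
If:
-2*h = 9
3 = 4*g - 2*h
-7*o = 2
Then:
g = -3/2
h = -9/2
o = -2/7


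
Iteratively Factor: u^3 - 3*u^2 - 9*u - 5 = (u + 1)*(u^2 - 4*u - 5) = (u - 5)*(u + 1)*(u + 1)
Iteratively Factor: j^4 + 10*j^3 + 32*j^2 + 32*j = (j)*(j^3 + 10*j^2 + 32*j + 32) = j*(j + 2)*(j^2 + 8*j + 16) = j*(j + 2)*(j + 4)*(j + 4)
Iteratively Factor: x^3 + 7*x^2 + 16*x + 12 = (x + 2)*(x^2 + 5*x + 6) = (x + 2)^2*(x + 3)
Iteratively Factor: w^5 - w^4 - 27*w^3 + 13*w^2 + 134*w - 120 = (w - 2)*(w^4 + w^3 - 25*w^2 - 37*w + 60) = (w - 2)*(w + 4)*(w^3 - 3*w^2 - 13*w + 15) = (w - 2)*(w + 3)*(w + 4)*(w^2 - 6*w + 5) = (w - 2)*(w - 1)*(w + 3)*(w + 4)*(w - 5)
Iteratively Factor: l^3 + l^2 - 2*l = (l + 2)*(l^2 - l) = (l - 1)*(l + 2)*(l)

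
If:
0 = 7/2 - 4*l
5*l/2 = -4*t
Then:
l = 7/8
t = -35/64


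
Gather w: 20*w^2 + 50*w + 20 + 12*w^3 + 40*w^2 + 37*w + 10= 12*w^3 + 60*w^2 + 87*w + 30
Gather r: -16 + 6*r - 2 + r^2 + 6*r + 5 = r^2 + 12*r - 13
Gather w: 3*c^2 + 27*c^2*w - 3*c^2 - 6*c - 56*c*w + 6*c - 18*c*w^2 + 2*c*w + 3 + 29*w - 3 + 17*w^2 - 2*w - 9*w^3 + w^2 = -9*w^3 + w^2*(18 - 18*c) + w*(27*c^2 - 54*c + 27)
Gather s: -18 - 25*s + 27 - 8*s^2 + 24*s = -8*s^2 - s + 9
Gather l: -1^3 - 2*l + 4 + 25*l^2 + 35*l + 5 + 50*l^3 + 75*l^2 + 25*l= 50*l^3 + 100*l^2 + 58*l + 8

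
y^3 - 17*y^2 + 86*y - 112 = (y - 8)*(y - 7)*(y - 2)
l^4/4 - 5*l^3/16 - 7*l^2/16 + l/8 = l*(l/4 + 1/4)*(l - 2)*(l - 1/4)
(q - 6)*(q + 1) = q^2 - 5*q - 6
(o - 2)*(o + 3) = o^2 + o - 6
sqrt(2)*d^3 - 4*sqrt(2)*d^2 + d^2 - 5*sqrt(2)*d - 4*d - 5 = (d - 5)*(d + 1)*(sqrt(2)*d + 1)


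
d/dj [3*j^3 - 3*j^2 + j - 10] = 9*j^2 - 6*j + 1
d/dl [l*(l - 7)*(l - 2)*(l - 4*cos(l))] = l*(l - 7)*(l - 2)*(4*sin(l) + 1) + l*(l - 7)*(l - 4*cos(l)) + l*(l - 2)*(l - 4*cos(l)) + (l - 7)*(l - 2)*(l - 4*cos(l))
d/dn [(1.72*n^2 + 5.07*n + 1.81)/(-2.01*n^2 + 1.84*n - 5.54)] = (13.3555*n^2 - 11.7814*n - 31.4182)/(4.0401*n^4 - 7.3968*n^3 + 25.6564*n^2 - 20.3872*n + 30.6916)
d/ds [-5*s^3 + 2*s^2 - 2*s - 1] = -15*s^2 + 4*s - 2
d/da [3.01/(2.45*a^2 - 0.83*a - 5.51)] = (2.4983 - 14.749*a)/(-2.45*a^2 + 0.83*a + 5.51)^2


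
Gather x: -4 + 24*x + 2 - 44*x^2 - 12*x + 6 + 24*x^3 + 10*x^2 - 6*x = 24*x^3 - 34*x^2 + 6*x + 4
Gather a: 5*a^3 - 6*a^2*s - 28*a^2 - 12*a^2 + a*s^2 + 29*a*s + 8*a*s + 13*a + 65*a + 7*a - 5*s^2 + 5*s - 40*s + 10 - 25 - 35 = 5*a^3 + a^2*(-6*s - 40) + a*(s^2 + 37*s + 85) - 5*s^2 - 35*s - 50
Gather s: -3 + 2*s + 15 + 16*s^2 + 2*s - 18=16*s^2 + 4*s - 6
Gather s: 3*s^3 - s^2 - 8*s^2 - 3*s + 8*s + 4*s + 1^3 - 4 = 3*s^3 - 9*s^2 + 9*s - 3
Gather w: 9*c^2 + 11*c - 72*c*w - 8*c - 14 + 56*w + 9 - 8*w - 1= 9*c^2 + 3*c + w*(48 - 72*c) - 6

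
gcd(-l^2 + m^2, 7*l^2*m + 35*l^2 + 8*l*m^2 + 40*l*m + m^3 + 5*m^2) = l + m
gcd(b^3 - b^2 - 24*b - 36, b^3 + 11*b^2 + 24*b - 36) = 1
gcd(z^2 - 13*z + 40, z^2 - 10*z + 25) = z - 5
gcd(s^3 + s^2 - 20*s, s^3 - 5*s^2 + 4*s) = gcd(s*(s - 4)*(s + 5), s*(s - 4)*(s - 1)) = s^2 - 4*s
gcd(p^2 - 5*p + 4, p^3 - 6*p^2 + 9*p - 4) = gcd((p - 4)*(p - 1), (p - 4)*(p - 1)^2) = p^2 - 5*p + 4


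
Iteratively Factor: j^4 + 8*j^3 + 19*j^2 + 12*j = (j + 3)*(j^3 + 5*j^2 + 4*j) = (j + 1)*(j + 3)*(j^2 + 4*j) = j*(j + 1)*(j + 3)*(j + 4)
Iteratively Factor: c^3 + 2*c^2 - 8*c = (c + 4)*(c^2 - 2*c) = c*(c + 4)*(c - 2)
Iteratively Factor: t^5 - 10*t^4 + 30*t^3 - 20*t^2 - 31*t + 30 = (t - 1)*(t^4 - 9*t^3 + 21*t^2 + t - 30) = (t - 3)*(t - 1)*(t^3 - 6*t^2 + 3*t + 10) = (t - 3)*(t - 2)*(t - 1)*(t^2 - 4*t - 5) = (t - 3)*(t - 2)*(t - 1)*(t + 1)*(t - 5)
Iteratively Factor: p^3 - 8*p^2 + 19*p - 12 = (p - 3)*(p^2 - 5*p + 4) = (p - 3)*(p - 1)*(p - 4)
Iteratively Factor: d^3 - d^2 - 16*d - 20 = (d + 2)*(d^2 - 3*d - 10) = (d - 5)*(d + 2)*(d + 2)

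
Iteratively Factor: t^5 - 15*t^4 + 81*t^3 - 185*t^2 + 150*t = (t - 2)*(t^4 - 13*t^3 + 55*t^2 - 75*t) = (t - 3)*(t - 2)*(t^3 - 10*t^2 + 25*t) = (t - 5)*(t - 3)*(t - 2)*(t^2 - 5*t) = t*(t - 5)*(t - 3)*(t - 2)*(t - 5)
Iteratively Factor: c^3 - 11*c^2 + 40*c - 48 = (c - 4)*(c^2 - 7*c + 12) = (c - 4)^2*(c - 3)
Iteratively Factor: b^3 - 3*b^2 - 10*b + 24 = (b + 3)*(b^2 - 6*b + 8) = (b - 2)*(b + 3)*(b - 4)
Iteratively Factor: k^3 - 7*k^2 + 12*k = (k)*(k^2 - 7*k + 12) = k*(k - 3)*(k - 4)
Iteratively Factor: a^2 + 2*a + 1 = (a + 1)*(a + 1)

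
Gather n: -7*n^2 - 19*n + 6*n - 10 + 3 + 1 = -7*n^2 - 13*n - 6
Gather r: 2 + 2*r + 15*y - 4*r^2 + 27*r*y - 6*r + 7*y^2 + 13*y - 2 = -4*r^2 + r*(27*y - 4) + 7*y^2 + 28*y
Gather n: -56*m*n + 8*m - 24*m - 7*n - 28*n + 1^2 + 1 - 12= -16*m + n*(-56*m - 35) - 10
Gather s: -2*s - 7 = -2*s - 7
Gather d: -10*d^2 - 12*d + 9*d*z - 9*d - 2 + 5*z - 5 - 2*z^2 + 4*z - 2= -10*d^2 + d*(9*z - 21) - 2*z^2 + 9*z - 9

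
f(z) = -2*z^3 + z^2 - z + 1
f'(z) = -6*z^2 + 2*z - 1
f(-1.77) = 16.99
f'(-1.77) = -23.34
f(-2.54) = 42.77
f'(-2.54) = -44.79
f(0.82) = -0.25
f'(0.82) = -3.39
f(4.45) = -159.89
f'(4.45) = -110.92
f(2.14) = -16.16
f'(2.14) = -24.20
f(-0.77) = 3.28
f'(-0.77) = -6.10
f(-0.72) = 2.98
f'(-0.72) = -5.55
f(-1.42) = 10.16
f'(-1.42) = -15.94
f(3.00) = -47.00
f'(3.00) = -49.00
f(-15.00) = 6991.00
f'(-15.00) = -1381.00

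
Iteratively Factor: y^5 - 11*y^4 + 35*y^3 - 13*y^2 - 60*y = (y)*(y^4 - 11*y^3 + 35*y^2 - 13*y - 60) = y*(y - 5)*(y^3 - 6*y^2 + 5*y + 12) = y*(y - 5)*(y + 1)*(y^2 - 7*y + 12) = y*(y - 5)*(y - 4)*(y + 1)*(y - 3)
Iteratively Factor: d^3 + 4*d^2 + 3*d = (d + 1)*(d^2 + 3*d) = (d + 1)*(d + 3)*(d)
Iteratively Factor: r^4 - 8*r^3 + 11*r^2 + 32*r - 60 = (r - 2)*(r^3 - 6*r^2 - r + 30) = (r - 5)*(r - 2)*(r^2 - r - 6) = (r - 5)*(r - 3)*(r - 2)*(r + 2)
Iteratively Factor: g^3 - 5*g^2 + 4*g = (g - 4)*(g^2 - g) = (g - 4)*(g - 1)*(g)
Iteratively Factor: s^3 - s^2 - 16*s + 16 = (s + 4)*(s^2 - 5*s + 4) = (s - 4)*(s + 4)*(s - 1)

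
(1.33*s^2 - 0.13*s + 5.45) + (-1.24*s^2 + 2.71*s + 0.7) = 0.0900000000000001*s^2 + 2.58*s + 6.15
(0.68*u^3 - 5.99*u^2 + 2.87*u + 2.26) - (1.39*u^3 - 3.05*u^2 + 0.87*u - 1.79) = -0.71*u^3 - 2.94*u^2 + 2.0*u + 4.05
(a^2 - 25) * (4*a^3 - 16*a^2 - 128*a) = 4*a^5 - 16*a^4 - 228*a^3 + 400*a^2 + 3200*a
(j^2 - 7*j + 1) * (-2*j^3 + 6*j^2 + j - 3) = -2*j^5 + 20*j^4 - 43*j^3 - 4*j^2 + 22*j - 3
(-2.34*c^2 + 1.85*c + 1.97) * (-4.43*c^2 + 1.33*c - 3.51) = 10.3662*c^4 - 11.3077*c^3 + 1.9468*c^2 - 3.8734*c - 6.9147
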